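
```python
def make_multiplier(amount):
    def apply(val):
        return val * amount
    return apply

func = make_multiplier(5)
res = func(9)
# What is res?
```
45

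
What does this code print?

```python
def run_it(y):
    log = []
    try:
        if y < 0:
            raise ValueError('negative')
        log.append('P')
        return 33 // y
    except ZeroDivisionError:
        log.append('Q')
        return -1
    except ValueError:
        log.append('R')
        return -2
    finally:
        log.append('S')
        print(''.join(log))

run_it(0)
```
PQS

y=0 causes ZeroDivisionError, caught, finally prints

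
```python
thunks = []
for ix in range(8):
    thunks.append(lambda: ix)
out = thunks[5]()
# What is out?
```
7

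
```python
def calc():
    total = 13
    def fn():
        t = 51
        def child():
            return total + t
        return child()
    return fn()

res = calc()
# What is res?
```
64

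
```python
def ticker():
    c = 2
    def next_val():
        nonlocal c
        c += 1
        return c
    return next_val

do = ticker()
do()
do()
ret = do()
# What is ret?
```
5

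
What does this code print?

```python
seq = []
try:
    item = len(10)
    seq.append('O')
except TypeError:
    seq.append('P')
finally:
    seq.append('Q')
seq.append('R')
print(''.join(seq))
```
PQR

finally always runs, even after exception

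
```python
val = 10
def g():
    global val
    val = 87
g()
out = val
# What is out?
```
87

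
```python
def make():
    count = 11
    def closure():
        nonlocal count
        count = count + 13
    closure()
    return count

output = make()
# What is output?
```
24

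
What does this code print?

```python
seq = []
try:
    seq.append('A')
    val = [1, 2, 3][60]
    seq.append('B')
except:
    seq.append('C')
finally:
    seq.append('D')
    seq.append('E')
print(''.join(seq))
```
ACDE

Code before exception runs, then except, then all of finally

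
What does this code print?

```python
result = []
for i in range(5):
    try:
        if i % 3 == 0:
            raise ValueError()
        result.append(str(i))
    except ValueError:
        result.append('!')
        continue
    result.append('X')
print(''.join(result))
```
!1X2X!4X

continue in except skips rest of loop body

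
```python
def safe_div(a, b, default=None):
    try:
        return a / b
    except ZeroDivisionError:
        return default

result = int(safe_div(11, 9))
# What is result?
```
1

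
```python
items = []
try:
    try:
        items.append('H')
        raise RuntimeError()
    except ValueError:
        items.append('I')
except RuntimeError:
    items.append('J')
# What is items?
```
['H', 'J']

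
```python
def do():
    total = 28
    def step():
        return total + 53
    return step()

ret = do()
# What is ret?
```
81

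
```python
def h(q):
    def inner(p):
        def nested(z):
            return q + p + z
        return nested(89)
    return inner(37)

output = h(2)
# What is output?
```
128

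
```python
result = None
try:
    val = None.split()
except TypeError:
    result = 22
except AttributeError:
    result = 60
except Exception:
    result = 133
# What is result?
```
60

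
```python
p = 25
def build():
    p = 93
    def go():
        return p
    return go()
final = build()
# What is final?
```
93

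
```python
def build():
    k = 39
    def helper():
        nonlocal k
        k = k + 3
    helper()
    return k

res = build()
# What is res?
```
42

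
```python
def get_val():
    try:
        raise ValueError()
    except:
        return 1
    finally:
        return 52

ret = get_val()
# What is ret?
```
52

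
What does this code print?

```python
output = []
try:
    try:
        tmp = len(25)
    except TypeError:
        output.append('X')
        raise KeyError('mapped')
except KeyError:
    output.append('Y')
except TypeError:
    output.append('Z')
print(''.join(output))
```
XY

New KeyError raised, caught by outer KeyError handler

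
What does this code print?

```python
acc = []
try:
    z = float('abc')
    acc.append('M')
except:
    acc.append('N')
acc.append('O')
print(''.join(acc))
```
NO

Exception raised in try, caught by bare except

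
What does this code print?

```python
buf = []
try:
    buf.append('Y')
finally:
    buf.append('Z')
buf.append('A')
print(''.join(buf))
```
YZA

try/finally without except, no exception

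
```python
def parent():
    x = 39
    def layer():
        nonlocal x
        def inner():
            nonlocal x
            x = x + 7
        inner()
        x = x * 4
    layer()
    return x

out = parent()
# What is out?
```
184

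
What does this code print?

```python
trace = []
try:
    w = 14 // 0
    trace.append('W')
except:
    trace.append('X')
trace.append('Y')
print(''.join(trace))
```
XY

Exception raised in try, caught by bare except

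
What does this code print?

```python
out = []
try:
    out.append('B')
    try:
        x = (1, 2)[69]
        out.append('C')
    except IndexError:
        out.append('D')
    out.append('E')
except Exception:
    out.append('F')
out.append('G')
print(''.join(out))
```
BDEG

Inner exception caught by inner handler, outer continues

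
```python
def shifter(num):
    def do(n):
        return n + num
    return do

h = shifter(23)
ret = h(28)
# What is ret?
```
51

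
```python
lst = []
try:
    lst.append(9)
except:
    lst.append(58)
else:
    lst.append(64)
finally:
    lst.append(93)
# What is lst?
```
[9, 64, 93]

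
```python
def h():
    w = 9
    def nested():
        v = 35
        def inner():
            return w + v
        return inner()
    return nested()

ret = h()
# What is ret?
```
44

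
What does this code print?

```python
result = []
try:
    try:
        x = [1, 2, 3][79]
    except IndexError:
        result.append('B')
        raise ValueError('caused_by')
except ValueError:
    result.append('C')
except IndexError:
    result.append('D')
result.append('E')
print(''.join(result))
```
BCE

ValueError raised and caught, original IndexError not re-raised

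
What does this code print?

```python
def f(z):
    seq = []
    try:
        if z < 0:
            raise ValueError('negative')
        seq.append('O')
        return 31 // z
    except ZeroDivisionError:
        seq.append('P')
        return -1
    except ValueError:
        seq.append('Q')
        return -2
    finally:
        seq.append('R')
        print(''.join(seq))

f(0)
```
OPR

z=0 causes ZeroDivisionError, caught, finally prints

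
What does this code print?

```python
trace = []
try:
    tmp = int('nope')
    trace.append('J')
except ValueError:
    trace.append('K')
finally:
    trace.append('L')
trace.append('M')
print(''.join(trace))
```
KLM

finally always runs, even after exception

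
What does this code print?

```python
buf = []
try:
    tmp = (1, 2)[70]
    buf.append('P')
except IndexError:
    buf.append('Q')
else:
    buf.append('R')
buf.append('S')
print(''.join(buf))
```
QS

else block skipped when exception is caught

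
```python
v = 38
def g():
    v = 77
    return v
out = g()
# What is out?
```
77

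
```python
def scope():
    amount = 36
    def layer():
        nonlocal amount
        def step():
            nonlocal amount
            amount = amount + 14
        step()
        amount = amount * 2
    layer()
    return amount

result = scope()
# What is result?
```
100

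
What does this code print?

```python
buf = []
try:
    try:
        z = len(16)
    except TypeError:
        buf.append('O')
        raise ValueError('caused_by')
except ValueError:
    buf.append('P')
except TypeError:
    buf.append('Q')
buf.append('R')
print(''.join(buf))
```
OPR

ValueError raised and caught, original TypeError not re-raised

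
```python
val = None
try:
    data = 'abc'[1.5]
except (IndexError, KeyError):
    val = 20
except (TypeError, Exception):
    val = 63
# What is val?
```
63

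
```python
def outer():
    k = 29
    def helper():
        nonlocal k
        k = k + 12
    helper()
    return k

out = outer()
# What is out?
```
41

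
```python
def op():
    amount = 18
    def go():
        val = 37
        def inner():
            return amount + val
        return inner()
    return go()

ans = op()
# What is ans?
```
55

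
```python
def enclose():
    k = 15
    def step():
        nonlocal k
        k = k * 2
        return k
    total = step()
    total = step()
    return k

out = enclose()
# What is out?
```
60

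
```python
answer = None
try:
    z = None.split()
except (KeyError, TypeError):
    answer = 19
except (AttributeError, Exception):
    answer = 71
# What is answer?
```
71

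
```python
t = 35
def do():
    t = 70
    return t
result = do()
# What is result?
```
70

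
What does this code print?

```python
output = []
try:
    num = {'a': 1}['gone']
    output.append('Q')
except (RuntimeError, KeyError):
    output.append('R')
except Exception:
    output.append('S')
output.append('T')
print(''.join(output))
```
RT

KeyError matches tuple containing it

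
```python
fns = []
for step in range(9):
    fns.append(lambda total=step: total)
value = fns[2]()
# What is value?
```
2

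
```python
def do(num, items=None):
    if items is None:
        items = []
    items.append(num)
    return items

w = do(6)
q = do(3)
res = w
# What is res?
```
[6]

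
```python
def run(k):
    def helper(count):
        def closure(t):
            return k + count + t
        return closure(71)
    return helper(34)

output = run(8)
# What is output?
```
113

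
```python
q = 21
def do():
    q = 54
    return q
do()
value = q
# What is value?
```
21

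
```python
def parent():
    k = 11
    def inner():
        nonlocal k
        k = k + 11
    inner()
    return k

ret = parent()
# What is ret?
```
22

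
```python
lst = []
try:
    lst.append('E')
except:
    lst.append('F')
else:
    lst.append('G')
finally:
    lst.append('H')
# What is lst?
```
['E', 'G', 'H']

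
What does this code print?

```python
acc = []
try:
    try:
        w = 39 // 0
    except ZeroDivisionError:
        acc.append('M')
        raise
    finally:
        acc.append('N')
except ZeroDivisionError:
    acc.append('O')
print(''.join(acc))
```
MNO

finally runs before re-raised exception propagates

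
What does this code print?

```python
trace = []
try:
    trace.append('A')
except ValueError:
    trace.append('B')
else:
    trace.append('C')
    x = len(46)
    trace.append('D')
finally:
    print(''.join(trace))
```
AC

Try succeeds, else appends 'C', TypeError in else is uncaught, finally prints before exception propagates ('D' never appended)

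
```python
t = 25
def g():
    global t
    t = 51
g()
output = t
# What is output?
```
51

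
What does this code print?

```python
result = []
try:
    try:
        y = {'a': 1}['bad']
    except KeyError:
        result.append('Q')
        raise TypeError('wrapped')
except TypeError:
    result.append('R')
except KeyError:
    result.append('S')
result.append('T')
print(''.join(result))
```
QRT

TypeError raised and caught, original KeyError not re-raised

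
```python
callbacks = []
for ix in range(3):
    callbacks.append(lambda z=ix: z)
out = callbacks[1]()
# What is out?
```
1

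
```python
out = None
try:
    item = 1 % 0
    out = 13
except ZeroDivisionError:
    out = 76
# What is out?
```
76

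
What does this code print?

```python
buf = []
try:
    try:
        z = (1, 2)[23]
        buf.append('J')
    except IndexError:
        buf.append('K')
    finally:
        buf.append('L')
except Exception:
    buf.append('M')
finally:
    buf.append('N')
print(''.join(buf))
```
KLN

Both finally blocks run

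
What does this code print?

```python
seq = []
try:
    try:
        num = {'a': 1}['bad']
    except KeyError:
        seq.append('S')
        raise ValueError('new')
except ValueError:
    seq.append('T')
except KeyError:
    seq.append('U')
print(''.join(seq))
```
ST

New ValueError raised, caught by outer ValueError handler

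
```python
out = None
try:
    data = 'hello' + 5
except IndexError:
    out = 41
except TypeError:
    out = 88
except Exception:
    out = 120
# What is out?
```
88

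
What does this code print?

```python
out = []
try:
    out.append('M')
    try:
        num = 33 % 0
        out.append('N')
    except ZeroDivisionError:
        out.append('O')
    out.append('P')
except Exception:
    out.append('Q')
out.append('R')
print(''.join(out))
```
MOPR

Inner exception caught by inner handler, outer continues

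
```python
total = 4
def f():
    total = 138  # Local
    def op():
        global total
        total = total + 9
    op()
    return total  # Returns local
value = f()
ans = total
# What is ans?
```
13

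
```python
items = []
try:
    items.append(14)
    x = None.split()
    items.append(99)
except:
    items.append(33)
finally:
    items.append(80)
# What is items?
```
[14, 33, 80]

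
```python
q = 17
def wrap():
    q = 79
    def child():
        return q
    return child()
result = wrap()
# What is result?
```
79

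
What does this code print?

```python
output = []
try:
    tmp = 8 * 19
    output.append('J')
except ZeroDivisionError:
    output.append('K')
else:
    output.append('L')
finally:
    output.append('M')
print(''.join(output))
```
JLM

else runs before finally when no exception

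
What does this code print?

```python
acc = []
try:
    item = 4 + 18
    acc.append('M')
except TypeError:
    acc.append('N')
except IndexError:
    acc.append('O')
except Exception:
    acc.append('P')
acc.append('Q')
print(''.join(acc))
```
MQ

No exception, try block completes normally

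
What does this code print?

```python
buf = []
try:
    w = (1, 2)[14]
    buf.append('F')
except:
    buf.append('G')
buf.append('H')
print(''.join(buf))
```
GH

Exception raised in try, caught by bare except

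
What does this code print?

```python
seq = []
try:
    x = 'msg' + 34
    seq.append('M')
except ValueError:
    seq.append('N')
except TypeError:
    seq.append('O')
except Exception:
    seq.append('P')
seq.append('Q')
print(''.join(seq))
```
OQ

TypeError matches before generic Exception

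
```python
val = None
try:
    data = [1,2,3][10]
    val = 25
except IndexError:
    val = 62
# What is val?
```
62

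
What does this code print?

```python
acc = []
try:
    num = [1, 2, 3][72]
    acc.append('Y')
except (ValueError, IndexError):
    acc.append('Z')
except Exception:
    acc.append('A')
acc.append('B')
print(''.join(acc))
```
ZB

IndexError matches tuple containing it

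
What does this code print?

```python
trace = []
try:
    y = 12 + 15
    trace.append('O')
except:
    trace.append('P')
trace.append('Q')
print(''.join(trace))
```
OQ

No exception, try block completes normally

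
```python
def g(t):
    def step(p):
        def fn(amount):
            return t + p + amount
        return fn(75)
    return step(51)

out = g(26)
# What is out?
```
152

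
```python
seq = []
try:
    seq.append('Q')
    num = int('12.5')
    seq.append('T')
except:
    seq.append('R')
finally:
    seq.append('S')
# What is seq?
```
['Q', 'R', 'S']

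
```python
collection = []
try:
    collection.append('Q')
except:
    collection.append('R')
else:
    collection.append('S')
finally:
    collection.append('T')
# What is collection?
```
['Q', 'S', 'T']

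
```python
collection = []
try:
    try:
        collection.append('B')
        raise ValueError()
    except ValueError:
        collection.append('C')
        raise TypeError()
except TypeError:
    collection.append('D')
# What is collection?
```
['B', 'C', 'D']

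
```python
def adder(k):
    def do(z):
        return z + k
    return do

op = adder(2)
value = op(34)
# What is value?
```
36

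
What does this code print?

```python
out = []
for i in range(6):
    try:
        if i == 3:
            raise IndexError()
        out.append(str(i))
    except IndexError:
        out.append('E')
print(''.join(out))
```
012E45

Exception on i=3 caught, loop continues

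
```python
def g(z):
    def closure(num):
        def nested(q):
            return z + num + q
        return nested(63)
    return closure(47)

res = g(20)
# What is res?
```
130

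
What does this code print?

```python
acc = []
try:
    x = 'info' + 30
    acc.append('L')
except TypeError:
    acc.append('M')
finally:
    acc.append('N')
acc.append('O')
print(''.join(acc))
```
MNO

finally always runs, even after exception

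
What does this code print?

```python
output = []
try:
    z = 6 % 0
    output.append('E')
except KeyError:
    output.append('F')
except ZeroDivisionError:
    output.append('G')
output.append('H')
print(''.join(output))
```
GH

ZeroDivisionError is caught by its specific handler, not KeyError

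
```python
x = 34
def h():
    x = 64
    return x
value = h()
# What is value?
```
64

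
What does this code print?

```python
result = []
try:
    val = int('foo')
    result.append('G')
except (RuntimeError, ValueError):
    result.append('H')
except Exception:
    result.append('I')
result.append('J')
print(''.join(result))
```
HJ

ValueError matches tuple containing it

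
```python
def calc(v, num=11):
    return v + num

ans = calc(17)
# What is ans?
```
28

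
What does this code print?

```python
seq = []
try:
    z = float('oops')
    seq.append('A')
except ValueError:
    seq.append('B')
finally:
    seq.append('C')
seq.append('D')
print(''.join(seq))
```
BCD

finally always runs, even after exception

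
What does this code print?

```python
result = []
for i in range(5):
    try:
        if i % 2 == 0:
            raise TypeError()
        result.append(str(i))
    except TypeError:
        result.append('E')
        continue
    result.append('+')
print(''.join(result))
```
E1+E3+E

continue in except skips rest of loop body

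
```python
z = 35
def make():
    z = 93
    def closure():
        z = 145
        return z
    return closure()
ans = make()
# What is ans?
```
145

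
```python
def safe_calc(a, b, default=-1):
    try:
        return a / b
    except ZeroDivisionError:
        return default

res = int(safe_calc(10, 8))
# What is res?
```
1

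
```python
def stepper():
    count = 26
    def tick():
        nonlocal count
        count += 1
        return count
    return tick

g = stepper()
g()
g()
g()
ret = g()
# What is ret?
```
30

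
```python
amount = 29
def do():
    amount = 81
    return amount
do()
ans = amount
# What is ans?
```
29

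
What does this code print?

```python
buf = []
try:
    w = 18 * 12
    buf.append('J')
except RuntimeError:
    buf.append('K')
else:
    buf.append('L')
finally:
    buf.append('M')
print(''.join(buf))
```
JLM

else runs before finally when no exception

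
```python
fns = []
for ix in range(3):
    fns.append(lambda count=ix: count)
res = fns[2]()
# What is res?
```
2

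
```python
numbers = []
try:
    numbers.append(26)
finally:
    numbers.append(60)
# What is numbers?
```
[26, 60]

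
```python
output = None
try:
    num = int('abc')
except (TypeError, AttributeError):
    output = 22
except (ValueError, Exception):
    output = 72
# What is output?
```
72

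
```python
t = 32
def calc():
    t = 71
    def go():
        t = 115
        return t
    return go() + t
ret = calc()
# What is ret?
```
186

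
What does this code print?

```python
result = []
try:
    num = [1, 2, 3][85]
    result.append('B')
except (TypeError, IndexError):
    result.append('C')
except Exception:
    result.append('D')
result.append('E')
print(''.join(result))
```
CE

IndexError matches tuple containing it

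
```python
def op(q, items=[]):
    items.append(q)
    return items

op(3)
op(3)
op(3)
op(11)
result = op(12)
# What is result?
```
[3, 3, 3, 11, 12]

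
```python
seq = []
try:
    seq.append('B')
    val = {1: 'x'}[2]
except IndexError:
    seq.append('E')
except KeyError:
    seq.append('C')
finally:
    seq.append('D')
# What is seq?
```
['B', 'C', 'D']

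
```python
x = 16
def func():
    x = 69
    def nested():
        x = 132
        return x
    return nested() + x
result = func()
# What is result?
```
201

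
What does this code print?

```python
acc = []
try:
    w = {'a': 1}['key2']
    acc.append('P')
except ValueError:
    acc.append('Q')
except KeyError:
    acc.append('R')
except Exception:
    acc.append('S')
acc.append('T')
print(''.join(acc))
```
RT

KeyError matches before generic Exception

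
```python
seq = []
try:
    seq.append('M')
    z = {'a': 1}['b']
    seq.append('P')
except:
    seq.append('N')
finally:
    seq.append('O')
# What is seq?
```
['M', 'N', 'O']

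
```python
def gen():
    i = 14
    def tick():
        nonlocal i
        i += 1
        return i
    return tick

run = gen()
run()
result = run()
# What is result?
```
16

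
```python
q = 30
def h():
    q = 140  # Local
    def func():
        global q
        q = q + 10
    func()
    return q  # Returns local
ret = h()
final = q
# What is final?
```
40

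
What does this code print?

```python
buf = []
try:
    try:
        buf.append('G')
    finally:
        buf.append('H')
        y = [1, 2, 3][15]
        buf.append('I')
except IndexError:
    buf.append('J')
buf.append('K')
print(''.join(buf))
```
GHJK

Exception in inner finally caught by outer except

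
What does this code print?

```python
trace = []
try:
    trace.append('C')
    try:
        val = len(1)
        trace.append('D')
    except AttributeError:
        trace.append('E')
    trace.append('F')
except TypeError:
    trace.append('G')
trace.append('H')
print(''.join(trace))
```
CGH

Inner handler doesn't match, propagates to outer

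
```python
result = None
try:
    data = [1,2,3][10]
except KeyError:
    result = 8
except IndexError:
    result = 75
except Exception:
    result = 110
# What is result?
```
75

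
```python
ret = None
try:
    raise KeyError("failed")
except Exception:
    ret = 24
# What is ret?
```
24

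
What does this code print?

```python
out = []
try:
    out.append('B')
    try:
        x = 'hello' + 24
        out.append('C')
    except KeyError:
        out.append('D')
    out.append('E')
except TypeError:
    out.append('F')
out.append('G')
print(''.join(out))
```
BFG

Inner handler doesn't match, propagates to outer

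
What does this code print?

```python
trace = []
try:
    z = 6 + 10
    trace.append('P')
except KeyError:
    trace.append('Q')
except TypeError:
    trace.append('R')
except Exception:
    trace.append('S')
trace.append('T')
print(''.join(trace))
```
PT

No exception, try block completes normally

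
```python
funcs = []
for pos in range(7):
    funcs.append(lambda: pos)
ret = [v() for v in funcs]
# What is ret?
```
[6, 6, 6, 6, 6, 6, 6]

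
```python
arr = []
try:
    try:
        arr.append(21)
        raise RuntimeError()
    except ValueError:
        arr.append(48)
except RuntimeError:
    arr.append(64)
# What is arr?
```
[21, 64]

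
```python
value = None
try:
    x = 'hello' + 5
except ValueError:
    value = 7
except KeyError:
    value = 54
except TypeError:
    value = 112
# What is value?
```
112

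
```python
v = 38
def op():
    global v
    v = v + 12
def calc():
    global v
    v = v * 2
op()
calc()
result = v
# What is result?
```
100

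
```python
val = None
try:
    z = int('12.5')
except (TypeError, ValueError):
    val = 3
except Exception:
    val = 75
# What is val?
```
3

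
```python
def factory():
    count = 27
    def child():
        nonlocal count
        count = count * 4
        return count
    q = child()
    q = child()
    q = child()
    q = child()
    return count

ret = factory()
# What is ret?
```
6912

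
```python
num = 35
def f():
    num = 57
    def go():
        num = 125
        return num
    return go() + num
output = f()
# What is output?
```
182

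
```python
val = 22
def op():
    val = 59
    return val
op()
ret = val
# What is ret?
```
22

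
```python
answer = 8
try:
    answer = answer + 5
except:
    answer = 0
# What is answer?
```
13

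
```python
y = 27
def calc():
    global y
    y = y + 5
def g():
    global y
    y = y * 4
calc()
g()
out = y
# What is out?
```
128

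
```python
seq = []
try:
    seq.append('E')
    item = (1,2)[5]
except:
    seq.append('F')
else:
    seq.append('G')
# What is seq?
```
['E', 'F']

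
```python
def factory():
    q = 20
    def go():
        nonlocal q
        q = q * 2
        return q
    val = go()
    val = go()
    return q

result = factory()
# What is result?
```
80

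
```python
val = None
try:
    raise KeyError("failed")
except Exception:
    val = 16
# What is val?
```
16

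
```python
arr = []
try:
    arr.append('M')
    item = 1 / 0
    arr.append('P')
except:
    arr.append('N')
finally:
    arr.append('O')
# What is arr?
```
['M', 'N', 'O']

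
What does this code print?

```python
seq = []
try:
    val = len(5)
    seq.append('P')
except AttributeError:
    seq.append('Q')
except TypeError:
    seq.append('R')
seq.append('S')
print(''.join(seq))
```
RS

TypeError is caught by its specific handler, not AttributeError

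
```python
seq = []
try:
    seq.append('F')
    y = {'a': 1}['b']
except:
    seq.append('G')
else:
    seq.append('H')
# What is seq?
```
['F', 'G']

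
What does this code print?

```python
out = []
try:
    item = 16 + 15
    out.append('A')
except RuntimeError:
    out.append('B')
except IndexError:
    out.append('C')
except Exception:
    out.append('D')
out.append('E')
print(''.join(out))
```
AE

No exception, try block completes normally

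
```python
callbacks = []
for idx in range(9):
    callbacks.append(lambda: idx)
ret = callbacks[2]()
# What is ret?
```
8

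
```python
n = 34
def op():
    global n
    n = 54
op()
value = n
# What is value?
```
54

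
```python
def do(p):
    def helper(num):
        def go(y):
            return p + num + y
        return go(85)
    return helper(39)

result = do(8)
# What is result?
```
132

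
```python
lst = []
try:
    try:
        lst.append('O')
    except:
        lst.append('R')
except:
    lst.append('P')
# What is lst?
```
['O']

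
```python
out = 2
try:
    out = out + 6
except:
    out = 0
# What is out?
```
8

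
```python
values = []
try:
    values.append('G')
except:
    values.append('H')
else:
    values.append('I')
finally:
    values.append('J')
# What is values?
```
['G', 'I', 'J']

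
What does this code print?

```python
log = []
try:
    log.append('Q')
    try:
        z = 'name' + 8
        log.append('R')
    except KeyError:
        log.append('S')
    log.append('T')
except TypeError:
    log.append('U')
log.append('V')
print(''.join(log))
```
QUV

Inner handler doesn't match, propagates to outer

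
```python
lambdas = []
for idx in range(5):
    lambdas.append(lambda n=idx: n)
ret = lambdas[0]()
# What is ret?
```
0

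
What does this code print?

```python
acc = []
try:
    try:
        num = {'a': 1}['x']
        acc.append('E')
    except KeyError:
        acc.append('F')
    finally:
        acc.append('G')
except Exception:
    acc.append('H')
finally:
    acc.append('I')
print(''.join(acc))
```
FGI

Both finally blocks run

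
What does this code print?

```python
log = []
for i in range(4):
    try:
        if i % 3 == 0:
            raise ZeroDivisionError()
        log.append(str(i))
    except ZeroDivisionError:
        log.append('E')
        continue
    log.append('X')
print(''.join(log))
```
E1X2XE

continue in except skips rest of loop body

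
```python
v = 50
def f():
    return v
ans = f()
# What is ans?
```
50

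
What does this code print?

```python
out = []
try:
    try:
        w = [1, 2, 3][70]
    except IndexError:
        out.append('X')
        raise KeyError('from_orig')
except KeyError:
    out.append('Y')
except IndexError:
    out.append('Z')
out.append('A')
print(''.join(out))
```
XYA

KeyError raised and caught, original IndexError not re-raised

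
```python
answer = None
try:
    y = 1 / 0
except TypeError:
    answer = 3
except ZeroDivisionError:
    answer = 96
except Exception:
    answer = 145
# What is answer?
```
96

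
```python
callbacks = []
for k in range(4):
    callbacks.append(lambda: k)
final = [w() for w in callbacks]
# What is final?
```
[3, 3, 3, 3]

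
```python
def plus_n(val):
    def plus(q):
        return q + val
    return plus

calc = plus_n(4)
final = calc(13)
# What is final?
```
17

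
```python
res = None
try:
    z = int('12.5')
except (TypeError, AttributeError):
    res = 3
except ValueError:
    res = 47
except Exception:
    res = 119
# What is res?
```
47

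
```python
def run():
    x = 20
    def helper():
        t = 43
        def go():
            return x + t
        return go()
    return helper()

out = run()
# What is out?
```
63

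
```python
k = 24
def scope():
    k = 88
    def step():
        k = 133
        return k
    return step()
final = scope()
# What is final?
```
133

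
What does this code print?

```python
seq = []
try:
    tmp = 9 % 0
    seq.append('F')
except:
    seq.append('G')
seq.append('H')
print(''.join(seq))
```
GH

Exception raised in try, caught by bare except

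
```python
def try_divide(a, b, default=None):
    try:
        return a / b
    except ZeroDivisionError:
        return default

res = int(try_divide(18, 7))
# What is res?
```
2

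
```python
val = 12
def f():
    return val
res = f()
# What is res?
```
12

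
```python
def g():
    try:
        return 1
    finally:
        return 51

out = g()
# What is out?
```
51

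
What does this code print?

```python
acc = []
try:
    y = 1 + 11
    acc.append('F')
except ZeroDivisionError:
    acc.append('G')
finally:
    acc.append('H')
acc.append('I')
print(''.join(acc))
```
FHI

finally runs after normal execution too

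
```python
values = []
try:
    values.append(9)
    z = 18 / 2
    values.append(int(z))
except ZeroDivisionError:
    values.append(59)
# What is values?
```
[9, 9]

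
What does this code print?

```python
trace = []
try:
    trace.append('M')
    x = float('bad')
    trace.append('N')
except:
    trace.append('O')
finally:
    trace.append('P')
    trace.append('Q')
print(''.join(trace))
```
MOPQ

Code before exception runs, then except, then all of finally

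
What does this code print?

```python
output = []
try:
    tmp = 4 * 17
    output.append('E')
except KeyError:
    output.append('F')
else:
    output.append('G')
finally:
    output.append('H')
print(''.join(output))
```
EGH

else runs before finally when no exception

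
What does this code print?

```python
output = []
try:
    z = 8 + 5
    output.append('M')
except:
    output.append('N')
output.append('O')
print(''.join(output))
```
MO

No exception, try block completes normally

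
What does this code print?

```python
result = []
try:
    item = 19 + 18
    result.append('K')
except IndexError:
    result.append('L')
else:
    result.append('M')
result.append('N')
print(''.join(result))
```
KMN

else block runs when no exception occurs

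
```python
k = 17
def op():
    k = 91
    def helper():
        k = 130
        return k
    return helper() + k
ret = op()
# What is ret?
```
221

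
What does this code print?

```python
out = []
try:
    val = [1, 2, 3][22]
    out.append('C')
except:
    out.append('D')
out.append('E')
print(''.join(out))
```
DE

Exception raised in try, caught by bare except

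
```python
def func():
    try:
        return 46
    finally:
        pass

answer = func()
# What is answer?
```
46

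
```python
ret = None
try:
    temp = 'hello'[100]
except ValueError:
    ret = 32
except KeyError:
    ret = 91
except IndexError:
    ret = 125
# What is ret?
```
125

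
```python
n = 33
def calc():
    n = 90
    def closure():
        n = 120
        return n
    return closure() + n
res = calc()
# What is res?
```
210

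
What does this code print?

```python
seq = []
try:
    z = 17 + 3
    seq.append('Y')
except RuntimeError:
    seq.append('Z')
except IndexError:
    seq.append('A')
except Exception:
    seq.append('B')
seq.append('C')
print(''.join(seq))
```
YC

No exception, try block completes normally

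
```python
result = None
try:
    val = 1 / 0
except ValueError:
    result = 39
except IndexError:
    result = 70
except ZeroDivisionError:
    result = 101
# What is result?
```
101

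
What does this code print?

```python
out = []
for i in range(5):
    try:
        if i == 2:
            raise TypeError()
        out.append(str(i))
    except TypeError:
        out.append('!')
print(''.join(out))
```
01!34

Exception on i=2 caught, loop continues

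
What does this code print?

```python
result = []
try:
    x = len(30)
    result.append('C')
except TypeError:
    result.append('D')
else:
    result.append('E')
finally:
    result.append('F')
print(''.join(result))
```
DF

Exception: except runs, else skipped, finally runs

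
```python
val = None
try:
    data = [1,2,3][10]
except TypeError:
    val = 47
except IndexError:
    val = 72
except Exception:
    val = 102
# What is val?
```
72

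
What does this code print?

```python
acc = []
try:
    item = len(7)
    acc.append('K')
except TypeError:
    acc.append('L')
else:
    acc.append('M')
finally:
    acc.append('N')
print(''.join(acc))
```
LN

Exception: except runs, else skipped, finally runs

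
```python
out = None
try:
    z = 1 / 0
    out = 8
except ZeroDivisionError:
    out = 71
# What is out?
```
71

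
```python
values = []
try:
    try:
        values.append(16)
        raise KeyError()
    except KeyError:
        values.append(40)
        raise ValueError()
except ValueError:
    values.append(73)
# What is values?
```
[16, 40, 73]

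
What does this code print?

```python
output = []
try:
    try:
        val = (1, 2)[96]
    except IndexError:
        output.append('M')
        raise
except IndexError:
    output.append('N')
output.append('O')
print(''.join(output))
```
MNO

raise without argument re-raises current exception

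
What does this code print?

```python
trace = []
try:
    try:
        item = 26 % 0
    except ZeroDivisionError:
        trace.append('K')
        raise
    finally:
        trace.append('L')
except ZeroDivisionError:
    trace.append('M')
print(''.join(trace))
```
KLM

finally runs before re-raised exception propagates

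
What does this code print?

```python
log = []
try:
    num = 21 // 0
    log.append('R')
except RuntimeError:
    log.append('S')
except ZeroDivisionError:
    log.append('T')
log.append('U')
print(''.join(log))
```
TU

ZeroDivisionError is caught by its specific handler, not RuntimeError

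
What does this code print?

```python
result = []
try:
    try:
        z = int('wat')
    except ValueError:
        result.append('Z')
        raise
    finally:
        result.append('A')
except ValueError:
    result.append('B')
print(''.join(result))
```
ZAB

finally runs before re-raised exception propagates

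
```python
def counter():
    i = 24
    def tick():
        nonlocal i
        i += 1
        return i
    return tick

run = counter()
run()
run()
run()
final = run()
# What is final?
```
28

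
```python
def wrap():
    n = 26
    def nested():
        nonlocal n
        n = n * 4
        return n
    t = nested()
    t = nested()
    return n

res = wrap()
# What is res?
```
416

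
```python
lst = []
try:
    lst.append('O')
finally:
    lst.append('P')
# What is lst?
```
['O', 'P']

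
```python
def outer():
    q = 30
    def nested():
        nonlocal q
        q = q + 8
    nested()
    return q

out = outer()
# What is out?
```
38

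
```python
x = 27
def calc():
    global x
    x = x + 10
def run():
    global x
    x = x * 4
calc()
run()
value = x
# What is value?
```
148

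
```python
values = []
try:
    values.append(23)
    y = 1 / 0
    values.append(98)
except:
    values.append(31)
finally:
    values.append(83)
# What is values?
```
[23, 31, 83]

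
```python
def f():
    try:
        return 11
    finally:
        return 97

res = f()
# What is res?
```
97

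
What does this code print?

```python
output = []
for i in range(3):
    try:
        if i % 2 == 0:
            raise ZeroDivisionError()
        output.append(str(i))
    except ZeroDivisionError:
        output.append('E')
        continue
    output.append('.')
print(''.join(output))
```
E1.E

continue in except skips rest of loop body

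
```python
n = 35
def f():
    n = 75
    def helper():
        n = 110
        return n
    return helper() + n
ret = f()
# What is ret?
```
185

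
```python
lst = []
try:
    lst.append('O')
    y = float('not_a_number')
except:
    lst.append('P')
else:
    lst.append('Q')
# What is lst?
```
['O', 'P']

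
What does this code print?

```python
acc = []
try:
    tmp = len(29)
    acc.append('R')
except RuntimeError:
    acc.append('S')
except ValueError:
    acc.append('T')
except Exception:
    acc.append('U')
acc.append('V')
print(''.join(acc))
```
UV

TypeError not specifically caught, falls to Exception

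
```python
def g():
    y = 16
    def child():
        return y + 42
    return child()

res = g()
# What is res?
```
58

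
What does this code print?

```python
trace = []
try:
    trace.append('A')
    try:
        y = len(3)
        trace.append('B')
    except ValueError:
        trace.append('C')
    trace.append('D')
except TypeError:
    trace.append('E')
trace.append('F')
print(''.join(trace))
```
AEF

Inner handler doesn't match, propagates to outer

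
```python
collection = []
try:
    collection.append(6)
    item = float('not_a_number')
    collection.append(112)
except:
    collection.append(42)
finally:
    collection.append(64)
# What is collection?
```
[6, 42, 64]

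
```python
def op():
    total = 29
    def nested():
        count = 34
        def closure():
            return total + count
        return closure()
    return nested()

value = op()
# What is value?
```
63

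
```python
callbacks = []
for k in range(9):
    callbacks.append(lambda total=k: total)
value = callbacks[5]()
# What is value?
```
5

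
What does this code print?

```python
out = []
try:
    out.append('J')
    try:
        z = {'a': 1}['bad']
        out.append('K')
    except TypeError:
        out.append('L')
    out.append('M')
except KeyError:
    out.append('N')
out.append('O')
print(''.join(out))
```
JNO

Inner handler doesn't match, propagates to outer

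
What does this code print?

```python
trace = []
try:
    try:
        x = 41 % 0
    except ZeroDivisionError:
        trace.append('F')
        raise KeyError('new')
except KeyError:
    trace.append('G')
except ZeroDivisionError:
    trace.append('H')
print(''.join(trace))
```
FG

New KeyError raised, caught by outer KeyError handler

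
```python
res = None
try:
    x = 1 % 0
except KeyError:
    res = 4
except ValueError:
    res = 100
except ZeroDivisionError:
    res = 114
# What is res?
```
114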